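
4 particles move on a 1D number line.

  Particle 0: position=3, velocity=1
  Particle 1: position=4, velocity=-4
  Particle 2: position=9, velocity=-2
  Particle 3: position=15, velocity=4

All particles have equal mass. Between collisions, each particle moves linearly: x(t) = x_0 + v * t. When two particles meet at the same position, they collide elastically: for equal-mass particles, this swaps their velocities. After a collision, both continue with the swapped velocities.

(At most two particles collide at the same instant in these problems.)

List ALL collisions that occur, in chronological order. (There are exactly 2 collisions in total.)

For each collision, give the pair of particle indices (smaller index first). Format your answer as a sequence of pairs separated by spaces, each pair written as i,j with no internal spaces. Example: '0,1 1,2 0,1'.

Answer: 0,1 1,2

Derivation:
Collision at t=1/5: particles 0 and 1 swap velocities; positions: p0=16/5 p1=16/5 p2=43/5 p3=79/5; velocities now: v0=-4 v1=1 v2=-2 v3=4
Collision at t=2: particles 1 and 2 swap velocities; positions: p0=-4 p1=5 p2=5 p3=23; velocities now: v0=-4 v1=-2 v2=1 v3=4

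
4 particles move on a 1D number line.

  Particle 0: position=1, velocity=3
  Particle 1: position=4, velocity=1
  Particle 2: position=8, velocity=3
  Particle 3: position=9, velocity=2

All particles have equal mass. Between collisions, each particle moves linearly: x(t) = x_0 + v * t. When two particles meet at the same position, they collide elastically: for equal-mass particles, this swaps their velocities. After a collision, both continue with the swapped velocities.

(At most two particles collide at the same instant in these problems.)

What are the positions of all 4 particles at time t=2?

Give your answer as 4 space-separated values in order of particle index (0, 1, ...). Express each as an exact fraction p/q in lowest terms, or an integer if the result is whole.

Collision at t=1: particles 2 and 3 swap velocities; positions: p0=4 p1=5 p2=11 p3=11; velocities now: v0=3 v1=1 v2=2 v3=3
Collision at t=3/2: particles 0 and 1 swap velocities; positions: p0=11/2 p1=11/2 p2=12 p3=25/2; velocities now: v0=1 v1=3 v2=2 v3=3
Advance to t=2 (no further collisions before then); velocities: v0=1 v1=3 v2=2 v3=3; positions = 6 7 13 14

Answer: 6 7 13 14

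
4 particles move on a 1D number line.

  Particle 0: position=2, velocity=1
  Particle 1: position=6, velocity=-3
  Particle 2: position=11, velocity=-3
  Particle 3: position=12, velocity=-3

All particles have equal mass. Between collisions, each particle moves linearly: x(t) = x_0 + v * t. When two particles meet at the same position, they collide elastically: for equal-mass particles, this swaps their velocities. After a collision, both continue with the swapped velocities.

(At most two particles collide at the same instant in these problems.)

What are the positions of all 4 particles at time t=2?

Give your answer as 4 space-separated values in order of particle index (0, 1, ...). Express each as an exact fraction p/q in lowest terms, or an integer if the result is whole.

Collision at t=1: particles 0 and 1 swap velocities; positions: p0=3 p1=3 p2=8 p3=9; velocities now: v0=-3 v1=1 v2=-3 v3=-3
Advance to t=2 (no further collisions before then); velocities: v0=-3 v1=1 v2=-3 v3=-3; positions = 0 4 5 6

Answer: 0 4 5 6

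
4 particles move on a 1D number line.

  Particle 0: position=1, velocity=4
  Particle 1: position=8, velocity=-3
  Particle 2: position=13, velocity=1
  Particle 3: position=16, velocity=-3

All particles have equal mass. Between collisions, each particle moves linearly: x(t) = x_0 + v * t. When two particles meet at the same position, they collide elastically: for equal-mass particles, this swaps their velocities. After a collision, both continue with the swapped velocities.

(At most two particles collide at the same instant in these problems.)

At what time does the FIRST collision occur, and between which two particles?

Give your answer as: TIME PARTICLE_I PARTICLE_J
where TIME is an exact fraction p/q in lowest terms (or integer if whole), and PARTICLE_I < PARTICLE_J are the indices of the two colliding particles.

Answer: 3/4 2 3

Derivation:
Pair (0,1): pos 1,8 vel 4,-3 -> gap=7, closing at 7/unit, collide at t=1
Pair (1,2): pos 8,13 vel -3,1 -> not approaching (rel speed -4 <= 0)
Pair (2,3): pos 13,16 vel 1,-3 -> gap=3, closing at 4/unit, collide at t=3/4
Earliest collision: t=3/4 between 2 and 3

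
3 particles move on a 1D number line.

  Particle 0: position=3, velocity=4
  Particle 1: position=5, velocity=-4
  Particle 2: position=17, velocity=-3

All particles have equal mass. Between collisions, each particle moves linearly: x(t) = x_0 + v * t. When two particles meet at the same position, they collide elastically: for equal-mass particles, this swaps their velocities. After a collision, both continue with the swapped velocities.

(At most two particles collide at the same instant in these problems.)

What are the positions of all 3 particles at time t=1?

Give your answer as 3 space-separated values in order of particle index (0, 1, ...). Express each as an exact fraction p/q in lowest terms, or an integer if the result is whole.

Collision at t=1/4: particles 0 and 1 swap velocities; positions: p0=4 p1=4 p2=65/4; velocities now: v0=-4 v1=4 v2=-3
Advance to t=1 (no further collisions before then); velocities: v0=-4 v1=4 v2=-3; positions = 1 7 14

Answer: 1 7 14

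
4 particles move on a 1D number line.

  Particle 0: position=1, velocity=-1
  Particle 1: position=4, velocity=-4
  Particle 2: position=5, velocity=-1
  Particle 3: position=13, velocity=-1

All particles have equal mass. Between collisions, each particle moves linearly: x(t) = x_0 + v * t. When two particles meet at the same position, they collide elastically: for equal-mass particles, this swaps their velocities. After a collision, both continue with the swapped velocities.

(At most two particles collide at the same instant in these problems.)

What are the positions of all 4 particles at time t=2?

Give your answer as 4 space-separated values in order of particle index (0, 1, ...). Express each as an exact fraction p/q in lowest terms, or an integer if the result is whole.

Collision at t=1: particles 0 and 1 swap velocities; positions: p0=0 p1=0 p2=4 p3=12; velocities now: v0=-4 v1=-1 v2=-1 v3=-1
Advance to t=2 (no further collisions before then); velocities: v0=-4 v1=-1 v2=-1 v3=-1; positions = -4 -1 3 11

Answer: -4 -1 3 11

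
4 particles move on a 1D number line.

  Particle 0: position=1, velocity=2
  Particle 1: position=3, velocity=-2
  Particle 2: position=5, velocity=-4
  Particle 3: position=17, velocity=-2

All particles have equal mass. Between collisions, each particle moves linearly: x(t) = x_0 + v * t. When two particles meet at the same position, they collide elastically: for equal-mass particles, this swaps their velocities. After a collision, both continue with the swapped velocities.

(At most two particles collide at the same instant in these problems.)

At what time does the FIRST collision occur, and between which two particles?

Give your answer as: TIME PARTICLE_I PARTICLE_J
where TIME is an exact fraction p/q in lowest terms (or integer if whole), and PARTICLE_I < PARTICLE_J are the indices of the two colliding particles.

Pair (0,1): pos 1,3 vel 2,-2 -> gap=2, closing at 4/unit, collide at t=1/2
Pair (1,2): pos 3,5 vel -2,-4 -> gap=2, closing at 2/unit, collide at t=1
Pair (2,3): pos 5,17 vel -4,-2 -> not approaching (rel speed -2 <= 0)
Earliest collision: t=1/2 between 0 and 1

Answer: 1/2 0 1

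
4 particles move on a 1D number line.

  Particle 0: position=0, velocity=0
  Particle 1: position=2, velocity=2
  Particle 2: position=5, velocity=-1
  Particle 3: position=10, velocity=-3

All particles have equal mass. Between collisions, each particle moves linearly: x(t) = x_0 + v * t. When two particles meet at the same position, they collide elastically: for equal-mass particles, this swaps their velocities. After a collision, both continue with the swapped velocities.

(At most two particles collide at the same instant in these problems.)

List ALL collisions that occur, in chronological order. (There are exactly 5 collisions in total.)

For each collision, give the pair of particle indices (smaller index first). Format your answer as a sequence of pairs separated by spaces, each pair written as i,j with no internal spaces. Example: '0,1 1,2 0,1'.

Collision at t=1: particles 1 and 2 swap velocities; positions: p0=0 p1=4 p2=4 p3=7; velocities now: v0=0 v1=-1 v2=2 v3=-3
Collision at t=8/5: particles 2 and 3 swap velocities; positions: p0=0 p1=17/5 p2=26/5 p3=26/5; velocities now: v0=0 v1=-1 v2=-3 v3=2
Collision at t=5/2: particles 1 and 2 swap velocities; positions: p0=0 p1=5/2 p2=5/2 p3=7; velocities now: v0=0 v1=-3 v2=-1 v3=2
Collision at t=10/3: particles 0 and 1 swap velocities; positions: p0=0 p1=0 p2=5/3 p3=26/3; velocities now: v0=-3 v1=0 v2=-1 v3=2
Collision at t=5: particles 1 and 2 swap velocities; positions: p0=-5 p1=0 p2=0 p3=12; velocities now: v0=-3 v1=-1 v2=0 v3=2

Answer: 1,2 2,3 1,2 0,1 1,2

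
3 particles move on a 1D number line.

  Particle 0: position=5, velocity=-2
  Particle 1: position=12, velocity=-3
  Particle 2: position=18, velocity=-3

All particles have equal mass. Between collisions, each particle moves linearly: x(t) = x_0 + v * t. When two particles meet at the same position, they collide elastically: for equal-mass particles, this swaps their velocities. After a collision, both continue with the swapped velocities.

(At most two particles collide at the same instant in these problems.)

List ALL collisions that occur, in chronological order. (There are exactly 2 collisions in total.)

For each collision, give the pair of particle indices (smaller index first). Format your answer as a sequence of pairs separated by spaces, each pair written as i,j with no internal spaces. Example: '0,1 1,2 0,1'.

Answer: 0,1 1,2

Derivation:
Collision at t=7: particles 0 and 1 swap velocities; positions: p0=-9 p1=-9 p2=-3; velocities now: v0=-3 v1=-2 v2=-3
Collision at t=13: particles 1 and 2 swap velocities; positions: p0=-27 p1=-21 p2=-21; velocities now: v0=-3 v1=-3 v2=-2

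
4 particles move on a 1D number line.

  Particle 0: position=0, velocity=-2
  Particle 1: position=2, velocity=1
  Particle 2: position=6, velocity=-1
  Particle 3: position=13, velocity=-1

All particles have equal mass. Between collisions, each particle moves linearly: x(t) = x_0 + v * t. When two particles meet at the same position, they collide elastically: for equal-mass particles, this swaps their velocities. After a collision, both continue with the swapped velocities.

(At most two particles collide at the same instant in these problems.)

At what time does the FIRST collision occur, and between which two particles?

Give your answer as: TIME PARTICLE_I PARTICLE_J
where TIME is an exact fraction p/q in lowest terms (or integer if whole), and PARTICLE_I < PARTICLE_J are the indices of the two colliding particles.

Answer: 2 1 2

Derivation:
Pair (0,1): pos 0,2 vel -2,1 -> not approaching (rel speed -3 <= 0)
Pair (1,2): pos 2,6 vel 1,-1 -> gap=4, closing at 2/unit, collide at t=2
Pair (2,3): pos 6,13 vel -1,-1 -> not approaching (rel speed 0 <= 0)
Earliest collision: t=2 between 1 and 2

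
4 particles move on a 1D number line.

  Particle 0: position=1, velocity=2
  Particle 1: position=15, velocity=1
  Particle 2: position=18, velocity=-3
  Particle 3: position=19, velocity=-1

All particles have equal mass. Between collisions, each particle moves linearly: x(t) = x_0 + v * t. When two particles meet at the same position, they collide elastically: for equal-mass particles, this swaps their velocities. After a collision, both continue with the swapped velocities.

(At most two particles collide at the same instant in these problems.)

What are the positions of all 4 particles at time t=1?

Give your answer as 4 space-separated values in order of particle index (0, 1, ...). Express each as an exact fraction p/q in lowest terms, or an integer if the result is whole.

Collision at t=3/4: particles 1 and 2 swap velocities; positions: p0=5/2 p1=63/4 p2=63/4 p3=73/4; velocities now: v0=2 v1=-3 v2=1 v3=-1
Advance to t=1 (no further collisions before then); velocities: v0=2 v1=-3 v2=1 v3=-1; positions = 3 15 16 18

Answer: 3 15 16 18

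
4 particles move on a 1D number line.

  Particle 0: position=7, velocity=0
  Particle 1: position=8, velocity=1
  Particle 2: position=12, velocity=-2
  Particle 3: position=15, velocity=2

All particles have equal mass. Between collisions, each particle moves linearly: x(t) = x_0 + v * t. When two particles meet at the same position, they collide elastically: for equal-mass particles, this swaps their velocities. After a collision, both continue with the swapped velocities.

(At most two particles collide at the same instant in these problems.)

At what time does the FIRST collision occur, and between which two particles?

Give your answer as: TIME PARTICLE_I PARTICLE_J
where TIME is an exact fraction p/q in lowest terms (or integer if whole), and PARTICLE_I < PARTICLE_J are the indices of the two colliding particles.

Pair (0,1): pos 7,8 vel 0,1 -> not approaching (rel speed -1 <= 0)
Pair (1,2): pos 8,12 vel 1,-2 -> gap=4, closing at 3/unit, collide at t=4/3
Pair (2,3): pos 12,15 vel -2,2 -> not approaching (rel speed -4 <= 0)
Earliest collision: t=4/3 between 1 and 2

Answer: 4/3 1 2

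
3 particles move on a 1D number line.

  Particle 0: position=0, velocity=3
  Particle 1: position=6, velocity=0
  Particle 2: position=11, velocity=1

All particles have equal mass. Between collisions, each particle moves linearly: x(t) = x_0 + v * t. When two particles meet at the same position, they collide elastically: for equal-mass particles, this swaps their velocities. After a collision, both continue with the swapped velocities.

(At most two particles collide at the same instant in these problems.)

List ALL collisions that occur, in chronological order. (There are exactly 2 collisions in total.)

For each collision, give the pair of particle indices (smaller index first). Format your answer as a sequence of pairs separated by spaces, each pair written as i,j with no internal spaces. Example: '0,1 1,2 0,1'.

Collision at t=2: particles 0 and 1 swap velocities; positions: p0=6 p1=6 p2=13; velocities now: v0=0 v1=3 v2=1
Collision at t=11/2: particles 1 and 2 swap velocities; positions: p0=6 p1=33/2 p2=33/2; velocities now: v0=0 v1=1 v2=3

Answer: 0,1 1,2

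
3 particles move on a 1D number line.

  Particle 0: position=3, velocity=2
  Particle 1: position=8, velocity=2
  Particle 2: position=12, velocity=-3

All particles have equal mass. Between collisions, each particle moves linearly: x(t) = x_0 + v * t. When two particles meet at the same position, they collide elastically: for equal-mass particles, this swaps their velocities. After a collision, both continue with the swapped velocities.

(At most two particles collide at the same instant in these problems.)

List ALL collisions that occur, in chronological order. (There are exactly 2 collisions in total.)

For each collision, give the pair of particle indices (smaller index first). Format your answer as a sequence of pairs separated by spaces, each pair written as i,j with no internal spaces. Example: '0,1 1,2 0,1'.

Collision at t=4/5: particles 1 and 2 swap velocities; positions: p0=23/5 p1=48/5 p2=48/5; velocities now: v0=2 v1=-3 v2=2
Collision at t=9/5: particles 0 and 1 swap velocities; positions: p0=33/5 p1=33/5 p2=58/5; velocities now: v0=-3 v1=2 v2=2

Answer: 1,2 0,1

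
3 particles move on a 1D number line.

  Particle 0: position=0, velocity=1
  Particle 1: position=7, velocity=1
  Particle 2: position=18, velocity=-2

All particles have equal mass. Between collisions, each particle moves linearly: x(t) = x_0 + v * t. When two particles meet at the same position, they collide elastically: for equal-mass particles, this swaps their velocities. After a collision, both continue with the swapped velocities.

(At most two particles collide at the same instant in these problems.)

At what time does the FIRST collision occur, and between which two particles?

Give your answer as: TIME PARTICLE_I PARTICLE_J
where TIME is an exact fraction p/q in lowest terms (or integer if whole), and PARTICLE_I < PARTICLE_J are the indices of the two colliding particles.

Pair (0,1): pos 0,7 vel 1,1 -> not approaching (rel speed 0 <= 0)
Pair (1,2): pos 7,18 vel 1,-2 -> gap=11, closing at 3/unit, collide at t=11/3
Earliest collision: t=11/3 between 1 and 2

Answer: 11/3 1 2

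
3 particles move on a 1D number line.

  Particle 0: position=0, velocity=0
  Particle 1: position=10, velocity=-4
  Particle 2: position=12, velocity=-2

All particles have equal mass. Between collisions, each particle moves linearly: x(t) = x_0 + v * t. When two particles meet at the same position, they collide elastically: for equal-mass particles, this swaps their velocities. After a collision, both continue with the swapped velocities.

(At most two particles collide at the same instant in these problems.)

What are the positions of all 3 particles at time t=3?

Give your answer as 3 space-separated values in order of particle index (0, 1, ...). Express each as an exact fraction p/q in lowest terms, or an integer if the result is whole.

Collision at t=5/2: particles 0 and 1 swap velocities; positions: p0=0 p1=0 p2=7; velocities now: v0=-4 v1=0 v2=-2
Advance to t=3 (no further collisions before then); velocities: v0=-4 v1=0 v2=-2; positions = -2 0 6

Answer: -2 0 6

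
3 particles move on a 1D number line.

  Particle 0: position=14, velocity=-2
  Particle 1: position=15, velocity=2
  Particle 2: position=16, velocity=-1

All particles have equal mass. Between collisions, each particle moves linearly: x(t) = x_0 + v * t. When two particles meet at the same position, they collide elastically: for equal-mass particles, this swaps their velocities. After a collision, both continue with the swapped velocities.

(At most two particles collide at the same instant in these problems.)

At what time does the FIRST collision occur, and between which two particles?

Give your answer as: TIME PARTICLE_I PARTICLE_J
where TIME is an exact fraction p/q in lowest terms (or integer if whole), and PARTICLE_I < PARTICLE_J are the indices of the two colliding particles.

Pair (0,1): pos 14,15 vel -2,2 -> not approaching (rel speed -4 <= 0)
Pair (1,2): pos 15,16 vel 2,-1 -> gap=1, closing at 3/unit, collide at t=1/3
Earliest collision: t=1/3 between 1 and 2

Answer: 1/3 1 2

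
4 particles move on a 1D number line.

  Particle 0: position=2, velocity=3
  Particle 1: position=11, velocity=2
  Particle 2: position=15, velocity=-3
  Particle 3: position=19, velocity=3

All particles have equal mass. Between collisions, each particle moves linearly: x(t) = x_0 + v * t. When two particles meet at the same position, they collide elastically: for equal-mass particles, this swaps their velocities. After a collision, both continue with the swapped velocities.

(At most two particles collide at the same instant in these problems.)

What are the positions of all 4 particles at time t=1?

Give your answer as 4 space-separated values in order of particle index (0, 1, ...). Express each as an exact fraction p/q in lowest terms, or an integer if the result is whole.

Collision at t=4/5: particles 1 and 2 swap velocities; positions: p0=22/5 p1=63/5 p2=63/5 p3=107/5; velocities now: v0=3 v1=-3 v2=2 v3=3
Advance to t=1 (no further collisions before then); velocities: v0=3 v1=-3 v2=2 v3=3; positions = 5 12 13 22

Answer: 5 12 13 22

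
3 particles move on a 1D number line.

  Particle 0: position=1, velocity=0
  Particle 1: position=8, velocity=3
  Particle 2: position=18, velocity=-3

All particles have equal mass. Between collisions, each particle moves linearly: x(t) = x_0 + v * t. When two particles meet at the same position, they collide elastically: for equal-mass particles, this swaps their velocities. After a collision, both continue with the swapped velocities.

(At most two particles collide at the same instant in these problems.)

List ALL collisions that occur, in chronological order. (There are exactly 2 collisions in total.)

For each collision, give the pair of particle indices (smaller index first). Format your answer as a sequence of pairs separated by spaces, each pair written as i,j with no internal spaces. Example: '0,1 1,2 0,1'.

Answer: 1,2 0,1

Derivation:
Collision at t=5/3: particles 1 and 2 swap velocities; positions: p0=1 p1=13 p2=13; velocities now: v0=0 v1=-3 v2=3
Collision at t=17/3: particles 0 and 1 swap velocities; positions: p0=1 p1=1 p2=25; velocities now: v0=-3 v1=0 v2=3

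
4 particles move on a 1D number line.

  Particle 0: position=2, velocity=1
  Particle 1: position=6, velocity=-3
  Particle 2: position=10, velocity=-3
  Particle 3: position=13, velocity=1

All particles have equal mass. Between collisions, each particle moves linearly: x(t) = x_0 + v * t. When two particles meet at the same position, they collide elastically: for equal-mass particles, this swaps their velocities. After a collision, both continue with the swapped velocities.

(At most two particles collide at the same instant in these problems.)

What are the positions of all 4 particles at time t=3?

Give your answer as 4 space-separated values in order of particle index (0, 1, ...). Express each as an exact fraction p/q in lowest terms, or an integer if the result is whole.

Collision at t=1: particles 0 and 1 swap velocities; positions: p0=3 p1=3 p2=7 p3=14; velocities now: v0=-3 v1=1 v2=-3 v3=1
Collision at t=2: particles 1 and 2 swap velocities; positions: p0=0 p1=4 p2=4 p3=15; velocities now: v0=-3 v1=-3 v2=1 v3=1
Advance to t=3 (no further collisions before then); velocities: v0=-3 v1=-3 v2=1 v3=1; positions = -3 1 5 16

Answer: -3 1 5 16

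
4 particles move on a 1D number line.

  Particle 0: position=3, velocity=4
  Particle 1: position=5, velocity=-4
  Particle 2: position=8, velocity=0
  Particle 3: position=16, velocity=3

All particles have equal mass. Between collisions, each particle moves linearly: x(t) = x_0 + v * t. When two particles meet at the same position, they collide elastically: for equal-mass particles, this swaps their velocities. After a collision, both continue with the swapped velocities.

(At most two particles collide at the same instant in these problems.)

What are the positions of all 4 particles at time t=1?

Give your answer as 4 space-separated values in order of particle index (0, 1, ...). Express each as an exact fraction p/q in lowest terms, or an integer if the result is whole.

Collision at t=1/4: particles 0 and 1 swap velocities; positions: p0=4 p1=4 p2=8 p3=67/4; velocities now: v0=-4 v1=4 v2=0 v3=3
Advance to t=1 (no further collisions before then); velocities: v0=-4 v1=4 v2=0 v3=3; positions = 1 7 8 19

Answer: 1 7 8 19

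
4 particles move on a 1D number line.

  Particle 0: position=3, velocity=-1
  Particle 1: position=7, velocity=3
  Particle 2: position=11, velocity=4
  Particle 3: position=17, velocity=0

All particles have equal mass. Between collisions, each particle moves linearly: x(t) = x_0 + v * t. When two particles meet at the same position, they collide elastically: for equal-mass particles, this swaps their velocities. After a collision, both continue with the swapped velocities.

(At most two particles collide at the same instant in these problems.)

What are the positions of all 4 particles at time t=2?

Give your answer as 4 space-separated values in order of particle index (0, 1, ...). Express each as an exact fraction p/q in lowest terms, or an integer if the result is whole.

Answer: 1 13 17 19

Derivation:
Collision at t=3/2: particles 2 and 3 swap velocities; positions: p0=3/2 p1=23/2 p2=17 p3=17; velocities now: v0=-1 v1=3 v2=0 v3=4
Advance to t=2 (no further collisions before then); velocities: v0=-1 v1=3 v2=0 v3=4; positions = 1 13 17 19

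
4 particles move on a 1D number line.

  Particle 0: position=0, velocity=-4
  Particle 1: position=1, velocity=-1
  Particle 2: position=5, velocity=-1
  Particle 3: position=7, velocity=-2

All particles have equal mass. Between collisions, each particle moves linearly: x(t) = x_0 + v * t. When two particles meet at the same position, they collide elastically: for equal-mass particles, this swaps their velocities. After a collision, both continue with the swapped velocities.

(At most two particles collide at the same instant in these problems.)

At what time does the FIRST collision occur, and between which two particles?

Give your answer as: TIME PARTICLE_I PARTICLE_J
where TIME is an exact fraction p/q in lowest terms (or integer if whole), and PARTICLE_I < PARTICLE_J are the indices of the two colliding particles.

Answer: 2 2 3

Derivation:
Pair (0,1): pos 0,1 vel -4,-1 -> not approaching (rel speed -3 <= 0)
Pair (1,2): pos 1,5 vel -1,-1 -> not approaching (rel speed 0 <= 0)
Pair (2,3): pos 5,7 vel -1,-2 -> gap=2, closing at 1/unit, collide at t=2
Earliest collision: t=2 between 2 and 3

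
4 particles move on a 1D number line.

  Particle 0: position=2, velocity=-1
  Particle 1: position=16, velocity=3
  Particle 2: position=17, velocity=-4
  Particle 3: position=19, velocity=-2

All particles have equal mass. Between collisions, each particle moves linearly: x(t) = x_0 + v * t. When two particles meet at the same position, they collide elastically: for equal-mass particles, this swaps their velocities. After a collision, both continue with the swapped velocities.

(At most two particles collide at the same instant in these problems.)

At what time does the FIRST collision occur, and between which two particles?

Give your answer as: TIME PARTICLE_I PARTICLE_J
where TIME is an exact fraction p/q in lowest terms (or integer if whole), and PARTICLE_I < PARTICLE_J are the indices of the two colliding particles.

Pair (0,1): pos 2,16 vel -1,3 -> not approaching (rel speed -4 <= 0)
Pair (1,2): pos 16,17 vel 3,-4 -> gap=1, closing at 7/unit, collide at t=1/7
Pair (2,3): pos 17,19 vel -4,-2 -> not approaching (rel speed -2 <= 0)
Earliest collision: t=1/7 between 1 and 2

Answer: 1/7 1 2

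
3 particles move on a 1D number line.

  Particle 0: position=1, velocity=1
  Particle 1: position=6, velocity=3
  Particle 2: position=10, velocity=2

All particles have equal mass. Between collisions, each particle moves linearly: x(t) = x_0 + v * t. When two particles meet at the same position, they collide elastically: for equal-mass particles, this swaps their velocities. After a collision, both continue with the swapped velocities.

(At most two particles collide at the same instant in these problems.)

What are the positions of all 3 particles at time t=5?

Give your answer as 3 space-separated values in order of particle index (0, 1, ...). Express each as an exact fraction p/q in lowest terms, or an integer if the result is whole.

Answer: 6 20 21

Derivation:
Collision at t=4: particles 1 and 2 swap velocities; positions: p0=5 p1=18 p2=18; velocities now: v0=1 v1=2 v2=3
Advance to t=5 (no further collisions before then); velocities: v0=1 v1=2 v2=3; positions = 6 20 21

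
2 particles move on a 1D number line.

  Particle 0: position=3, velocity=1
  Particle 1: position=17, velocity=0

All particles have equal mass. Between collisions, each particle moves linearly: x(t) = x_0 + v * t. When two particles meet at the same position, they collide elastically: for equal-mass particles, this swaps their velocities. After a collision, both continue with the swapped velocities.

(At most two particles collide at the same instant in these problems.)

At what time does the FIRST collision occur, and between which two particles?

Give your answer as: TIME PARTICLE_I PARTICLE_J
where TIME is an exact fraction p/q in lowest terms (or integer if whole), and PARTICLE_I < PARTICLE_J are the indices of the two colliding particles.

Answer: 14 0 1

Derivation:
Pair (0,1): pos 3,17 vel 1,0 -> gap=14, closing at 1/unit, collide at t=14
Earliest collision: t=14 between 0 and 1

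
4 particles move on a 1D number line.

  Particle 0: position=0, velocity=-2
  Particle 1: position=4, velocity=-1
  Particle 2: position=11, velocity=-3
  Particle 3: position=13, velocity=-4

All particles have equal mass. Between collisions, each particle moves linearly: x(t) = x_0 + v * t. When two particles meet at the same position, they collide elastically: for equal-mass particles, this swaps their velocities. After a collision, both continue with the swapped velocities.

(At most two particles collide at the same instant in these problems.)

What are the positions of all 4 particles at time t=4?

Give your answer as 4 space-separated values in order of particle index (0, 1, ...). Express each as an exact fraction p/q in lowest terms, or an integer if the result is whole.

Answer: -8 -3 -1 0

Derivation:
Collision at t=2: particles 2 and 3 swap velocities; positions: p0=-4 p1=2 p2=5 p3=5; velocities now: v0=-2 v1=-1 v2=-4 v3=-3
Collision at t=3: particles 1 and 2 swap velocities; positions: p0=-6 p1=1 p2=1 p3=2; velocities now: v0=-2 v1=-4 v2=-1 v3=-3
Collision at t=7/2: particles 2 and 3 swap velocities; positions: p0=-7 p1=-1 p2=1/2 p3=1/2; velocities now: v0=-2 v1=-4 v2=-3 v3=-1
Advance to t=4 (no further collisions before then); velocities: v0=-2 v1=-4 v2=-3 v3=-1; positions = -8 -3 -1 0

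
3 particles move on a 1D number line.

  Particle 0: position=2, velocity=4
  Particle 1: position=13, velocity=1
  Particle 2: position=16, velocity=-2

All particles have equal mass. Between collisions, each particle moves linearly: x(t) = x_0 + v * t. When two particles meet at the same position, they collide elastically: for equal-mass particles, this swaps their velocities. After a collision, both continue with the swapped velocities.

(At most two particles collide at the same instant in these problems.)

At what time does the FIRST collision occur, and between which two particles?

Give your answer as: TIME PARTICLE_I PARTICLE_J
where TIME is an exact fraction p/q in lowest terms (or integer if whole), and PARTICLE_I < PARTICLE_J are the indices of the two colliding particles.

Pair (0,1): pos 2,13 vel 4,1 -> gap=11, closing at 3/unit, collide at t=11/3
Pair (1,2): pos 13,16 vel 1,-2 -> gap=3, closing at 3/unit, collide at t=1
Earliest collision: t=1 between 1 and 2

Answer: 1 1 2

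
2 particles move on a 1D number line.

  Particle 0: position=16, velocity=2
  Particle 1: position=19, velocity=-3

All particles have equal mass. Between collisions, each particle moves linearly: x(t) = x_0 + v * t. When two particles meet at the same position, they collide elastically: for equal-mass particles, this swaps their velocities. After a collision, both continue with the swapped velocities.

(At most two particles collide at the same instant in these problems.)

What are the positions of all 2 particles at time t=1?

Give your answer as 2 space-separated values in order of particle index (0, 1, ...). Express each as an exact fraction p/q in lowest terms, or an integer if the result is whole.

Answer: 16 18

Derivation:
Collision at t=3/5: particles 0 and 1 swap velocities; positions: p0=86/5 p1=86/5; velocities now: v0=-3 v1=2
Advance to t=1 (no further collisions before then); velocities: v0=-3 v1=2; positions = 16 18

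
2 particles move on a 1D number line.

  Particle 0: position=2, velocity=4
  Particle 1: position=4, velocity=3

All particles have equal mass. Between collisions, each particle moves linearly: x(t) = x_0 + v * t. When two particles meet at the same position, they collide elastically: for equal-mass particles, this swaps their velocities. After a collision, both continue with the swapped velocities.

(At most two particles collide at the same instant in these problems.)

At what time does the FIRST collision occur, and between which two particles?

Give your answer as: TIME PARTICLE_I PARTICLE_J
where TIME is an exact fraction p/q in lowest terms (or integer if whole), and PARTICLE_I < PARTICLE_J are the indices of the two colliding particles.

Pair (0,1): pos 2,4 vel 4,3 -> gap=2, closing at 1/unit, collide at t=2
Earliest collision: t=2 between 0 and 1

Answer: 2 0 1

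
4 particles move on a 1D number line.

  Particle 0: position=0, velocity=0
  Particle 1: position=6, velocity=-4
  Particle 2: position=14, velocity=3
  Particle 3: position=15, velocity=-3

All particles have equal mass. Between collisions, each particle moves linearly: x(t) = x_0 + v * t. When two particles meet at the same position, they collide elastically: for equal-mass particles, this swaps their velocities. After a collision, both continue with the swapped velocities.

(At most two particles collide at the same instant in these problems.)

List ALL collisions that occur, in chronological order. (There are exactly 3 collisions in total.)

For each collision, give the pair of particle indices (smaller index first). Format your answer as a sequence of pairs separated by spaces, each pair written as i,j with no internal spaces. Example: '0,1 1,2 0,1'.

Answer: 2,3 0,1 1,2

Derivation:
Collision at t=1/6: particles 2 and 3 swap velocities; positions: p0=0 p1=16/3 p2=29/2 p3=29/2; velocities now: v0=0 v1=-4 v2=-3 v3=3
Collision at t=3/2: particles 0 and 1 swap velocities; positions: p0=0 p1=0 p2=21/2 p3=37/2; velocities now: v0=-4 v1=0 v2=-3 v3=3
Collision at t=5: particles 1 and 2 swap velocities; positions: p0=-14 p1=0 p2=0 p3=29; velocities now: v0=-4 v1=-3 v2=0 v3=3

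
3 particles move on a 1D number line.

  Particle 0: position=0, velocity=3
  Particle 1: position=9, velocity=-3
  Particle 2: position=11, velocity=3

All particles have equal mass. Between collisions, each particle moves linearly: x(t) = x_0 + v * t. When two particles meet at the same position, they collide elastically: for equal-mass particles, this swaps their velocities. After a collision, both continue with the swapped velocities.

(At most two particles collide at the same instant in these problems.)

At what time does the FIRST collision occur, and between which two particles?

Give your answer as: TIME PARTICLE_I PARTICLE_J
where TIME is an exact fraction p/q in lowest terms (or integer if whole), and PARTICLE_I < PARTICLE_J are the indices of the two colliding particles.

Pair (0,1): pos 0,9 vel 3,-3 -> gap=9, closing at 6/unit, collide at t=3/2
Pair (1,2): pos 9,11 vel -3,3 -> not approaching (rel speed -6 <= 0)
Earliest collision: t=3/2 between 0 and 1

Answer: 3/2 0 1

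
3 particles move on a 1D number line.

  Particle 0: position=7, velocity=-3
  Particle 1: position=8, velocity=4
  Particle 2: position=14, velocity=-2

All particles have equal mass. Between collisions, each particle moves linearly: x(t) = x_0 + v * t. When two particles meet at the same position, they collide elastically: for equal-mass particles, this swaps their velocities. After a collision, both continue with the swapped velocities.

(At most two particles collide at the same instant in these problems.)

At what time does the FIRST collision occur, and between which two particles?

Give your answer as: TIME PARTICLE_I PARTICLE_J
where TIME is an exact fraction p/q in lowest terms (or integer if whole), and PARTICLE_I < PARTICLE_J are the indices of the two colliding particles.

Pair (0,1): pos 7,8 vel -3,4 -> not approaching (rel speed -7 <= 0)
Pair (1,2): pos 8,14 vel 4,-2 -> gap=6, closing at 6/unit, collide at t=1
Earliest collision: t=1 between 1 and 2

Answer: 1 1 2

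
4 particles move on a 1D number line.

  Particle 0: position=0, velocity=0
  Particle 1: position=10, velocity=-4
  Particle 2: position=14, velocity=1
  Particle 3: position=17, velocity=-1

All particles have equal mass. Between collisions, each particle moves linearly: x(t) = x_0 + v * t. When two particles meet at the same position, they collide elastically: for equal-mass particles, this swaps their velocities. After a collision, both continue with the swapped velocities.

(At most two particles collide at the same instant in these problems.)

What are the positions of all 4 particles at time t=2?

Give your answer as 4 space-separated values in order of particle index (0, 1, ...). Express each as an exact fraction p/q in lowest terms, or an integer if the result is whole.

Collision at t=3/2: particles 2 and 3 swap velocities; positions: p0=0 p1=4 p2=31/2 p3=31/2; velocities now: v0=0 v1=-4 v2=-1 v3=1
Advance to t=2 (no further collisions before then); velocities: v0=0 v1=-4 v2=-1 v3=1; positions = 0 2 15 16

Answer: 0 2 15 16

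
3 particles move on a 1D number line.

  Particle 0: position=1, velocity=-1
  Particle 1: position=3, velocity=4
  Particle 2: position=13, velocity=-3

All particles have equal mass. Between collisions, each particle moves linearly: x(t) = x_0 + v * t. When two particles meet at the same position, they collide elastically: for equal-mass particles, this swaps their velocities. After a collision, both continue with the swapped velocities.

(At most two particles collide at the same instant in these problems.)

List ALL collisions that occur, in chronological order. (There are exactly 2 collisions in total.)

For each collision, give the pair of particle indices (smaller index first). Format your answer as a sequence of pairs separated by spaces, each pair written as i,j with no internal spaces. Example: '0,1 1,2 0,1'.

Answer: 1,2 0,1

Derivation:
Collision at t=10/7: particles 1 and 2 swap velocities; positions: p0=-3/7 p1=61/7 p2=61/7; velocities now: v0=-1 v1=-3 v2=4
Collision at t=6: particles 0 and 1 swap velocities; positions: p0=-5 p1=-5 p2=27; velocities now: v0=-3 v1=-1 v2=4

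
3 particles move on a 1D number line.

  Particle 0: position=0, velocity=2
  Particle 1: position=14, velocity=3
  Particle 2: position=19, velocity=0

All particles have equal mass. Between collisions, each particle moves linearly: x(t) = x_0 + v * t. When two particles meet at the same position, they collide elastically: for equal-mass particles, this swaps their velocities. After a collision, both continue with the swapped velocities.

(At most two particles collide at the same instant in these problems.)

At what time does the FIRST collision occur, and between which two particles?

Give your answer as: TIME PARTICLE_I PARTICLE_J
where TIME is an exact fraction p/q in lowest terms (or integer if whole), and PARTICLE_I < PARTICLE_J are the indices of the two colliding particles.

Answer: 5/3 1 2

Derivation:
Pair (0,1): pos 0,14 vel 2,3 -> not approaching (rel speed -1 <= 0)
Pair (1,2): pos 14,19 vel 3,0 -> gap=5, closing at 3/unit, collide at t=5/3
Earliest collision: t=5/3 between 1 and 2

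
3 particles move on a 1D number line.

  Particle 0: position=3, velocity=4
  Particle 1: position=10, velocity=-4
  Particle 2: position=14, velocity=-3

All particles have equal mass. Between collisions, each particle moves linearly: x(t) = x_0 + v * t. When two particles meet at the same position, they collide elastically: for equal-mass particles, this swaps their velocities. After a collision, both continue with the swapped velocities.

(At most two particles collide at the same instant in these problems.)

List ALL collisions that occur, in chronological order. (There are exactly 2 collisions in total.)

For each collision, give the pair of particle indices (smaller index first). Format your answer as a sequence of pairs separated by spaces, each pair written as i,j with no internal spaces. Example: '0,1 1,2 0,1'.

Collision at t=7/8: particles 0 and 1 swap velocities; positions: p0=13/2 p1=13/2 p2=91/8; velocities now: v0=-4 v1=4 v2=-3
Collision at t=11/7: particles 1 and 2 swap velocities; positions: p0=26/7 p1=65/7 p2=65/7; velocities now: v0=-4 v1=-3 v2=4

Answer: 0,1 1,2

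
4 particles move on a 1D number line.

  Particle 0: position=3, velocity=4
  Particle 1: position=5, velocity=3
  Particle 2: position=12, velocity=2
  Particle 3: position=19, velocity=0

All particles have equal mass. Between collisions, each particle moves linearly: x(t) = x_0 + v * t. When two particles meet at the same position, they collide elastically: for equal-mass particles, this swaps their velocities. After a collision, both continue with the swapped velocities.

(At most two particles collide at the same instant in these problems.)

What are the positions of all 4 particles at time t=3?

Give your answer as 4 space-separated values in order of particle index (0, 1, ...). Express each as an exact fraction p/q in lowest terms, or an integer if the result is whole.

Collision at t=2: particles 0 and 1 swap velocities; positions: p0=11 p1=11 p2=16 p3=19; velocities now: v0=3 v1=4 v2=2 v3=0
Advance to t=3 (no further collisions before then); velocities: v0=3 v1=4 v2=2 v3=0; positions = 14 15 18 19

Answer: 14 15 18 19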